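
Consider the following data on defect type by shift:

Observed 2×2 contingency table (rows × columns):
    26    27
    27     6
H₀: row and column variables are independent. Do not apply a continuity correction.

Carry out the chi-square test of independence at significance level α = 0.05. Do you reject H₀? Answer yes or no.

Row totals [53, 33], col totals [53, 33], n=86
χ² = (26−32.66)²/32.66 + (27−20.34)²/20.34 + (27−20.34)²/20.34 + (6−12.66)²/12.66 = 9.2306
df = 1
p-value (upper-tail) = 0.00238
At α=0.05: p < α → reject H₀

reject H₀: yes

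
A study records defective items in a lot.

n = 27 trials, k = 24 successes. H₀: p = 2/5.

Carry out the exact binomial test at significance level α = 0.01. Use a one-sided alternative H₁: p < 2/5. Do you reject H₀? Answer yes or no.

Exact binomial: n=27, k=24, p₀=2/5=0.4000
P(X≤24) from Σ C(n,i)·p₀^i·(1−p₀)^(n−i)
p-value (one-sided, H₁ less) = 1.00000
At α=0.01: p ≥ α → fail to reject H₀

reject H₀: no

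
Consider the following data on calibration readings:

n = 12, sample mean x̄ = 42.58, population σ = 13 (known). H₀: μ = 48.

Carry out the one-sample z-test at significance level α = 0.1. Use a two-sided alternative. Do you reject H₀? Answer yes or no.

reject H₀: no

SE = σ/√n = 13/√12 = 3.7528
z = (x̄−μ₀)/SE = (42.58−48)/3.7528 = -1.4443
p-value (two-sided) = 0.14866
At α=0.1: p ≥ α → fail to reject H₀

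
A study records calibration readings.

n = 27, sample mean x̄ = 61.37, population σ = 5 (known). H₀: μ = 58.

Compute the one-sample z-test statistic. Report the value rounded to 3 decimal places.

test statistic = 3.502

SE = σ/√n = 5/√27 = 0.9623
z = (x̄−μ₀)/SE = (61.37−58)/0.9623 = 3.5022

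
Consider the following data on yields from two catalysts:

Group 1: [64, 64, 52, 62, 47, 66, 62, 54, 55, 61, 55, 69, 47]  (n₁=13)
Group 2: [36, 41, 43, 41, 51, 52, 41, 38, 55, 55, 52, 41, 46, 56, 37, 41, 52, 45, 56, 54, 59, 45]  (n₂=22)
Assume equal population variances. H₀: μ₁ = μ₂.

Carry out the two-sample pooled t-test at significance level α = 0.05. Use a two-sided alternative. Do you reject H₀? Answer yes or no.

reject H₀: yes

x̄₁=58.308, s₁=7.123, n₁=13
x̄₂=47.136, s₂=7.173, n₂=22
s_p² = [12·7.123² + 21·7.173²]/33 = 51.1927
SE = √(s_p²·(1/13+1/22)) = 2.5030
t = (58.308−47.136)/2.5030 = 4.4632
df = 33
p-value (two-sided) = 0.00009
At α=0.05: p < α → reject H₀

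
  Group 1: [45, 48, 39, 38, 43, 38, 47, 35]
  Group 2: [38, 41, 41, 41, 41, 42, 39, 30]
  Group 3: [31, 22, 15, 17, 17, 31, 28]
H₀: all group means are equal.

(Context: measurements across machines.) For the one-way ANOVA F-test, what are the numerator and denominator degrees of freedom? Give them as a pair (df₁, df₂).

k = 3 groups, N = 23 total
df = (k−1, N−k) = (3−1, 23−3) = (2, 20)

degrees of freedom = [2, 20]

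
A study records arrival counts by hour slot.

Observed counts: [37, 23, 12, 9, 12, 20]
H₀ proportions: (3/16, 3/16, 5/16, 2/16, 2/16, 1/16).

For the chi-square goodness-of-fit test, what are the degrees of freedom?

degrees of freedom = 5

df = k − 1 = 6 − 1 = 5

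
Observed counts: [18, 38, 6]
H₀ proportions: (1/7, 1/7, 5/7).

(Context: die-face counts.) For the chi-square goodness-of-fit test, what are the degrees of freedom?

degrees of freedom = 2

df = k − 1 = 3 − 1 = 2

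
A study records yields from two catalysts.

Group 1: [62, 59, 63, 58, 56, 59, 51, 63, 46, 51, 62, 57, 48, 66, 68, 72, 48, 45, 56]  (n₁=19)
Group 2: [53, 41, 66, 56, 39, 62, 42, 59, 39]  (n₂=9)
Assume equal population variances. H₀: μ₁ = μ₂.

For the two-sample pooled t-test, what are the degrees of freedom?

degrees of freedom = 26

df = n₁ + n₂ − 2 = 19 + 9 − 2 = 26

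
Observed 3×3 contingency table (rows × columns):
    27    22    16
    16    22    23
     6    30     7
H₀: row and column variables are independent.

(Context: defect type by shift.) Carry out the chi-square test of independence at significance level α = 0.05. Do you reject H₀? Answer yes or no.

reject H₀: yes

Row totals [65, 61, 43], col totals [49, 74, 46], n=169
χ² = (27−18.85)²/18.85 + (22−28.46)²/28.46 + (16−17.69)²/17.69 + (16−17.69)²/17.69 + (22−26.71)²/26.71 + (23−16.60)²/16.60 + (6−12.47)²/12.47 + (30−18.83)²/18.83 + (7−11.70)²/11.70 = 20.4864
df = 4
p-value (upper-tail) = 0.00040
At α=0.05: p < α → reject H₀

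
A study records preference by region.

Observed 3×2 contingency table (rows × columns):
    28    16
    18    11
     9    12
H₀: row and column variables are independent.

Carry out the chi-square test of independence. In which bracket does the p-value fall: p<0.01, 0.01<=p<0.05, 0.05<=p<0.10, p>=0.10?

Row totals [44, 29, 21], col totals [55, 39], n=94
χ² = (28−25.74)²/25.74 + (16−18.26)²/18.26 + (18−16.97)²/16.97 + (11−12.03)²/12.03 + (9−12.29)²/12.29 + (12−8.71)²/8.71 = 2.7471
df = 2
p-value (upper-tail) = 0.25320
→ bracket: p>=0.10

p-value bracket: p>=0.10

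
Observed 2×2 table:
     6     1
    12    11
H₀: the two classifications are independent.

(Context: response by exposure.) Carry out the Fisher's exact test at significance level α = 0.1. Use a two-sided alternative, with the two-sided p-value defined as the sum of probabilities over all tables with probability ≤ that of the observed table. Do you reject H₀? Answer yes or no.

reject H₀: no

Margins: r₁=7, r₂=23, c₁=18, c₂=12, n=30
p_obs = C(7,6)·C(23,12)/C(30,18); sum pmf over tables with pmf ≤ p_obs
p-value (two-sided) = 0.19314
At α=0.1: p ≥ α → fail to reject H₀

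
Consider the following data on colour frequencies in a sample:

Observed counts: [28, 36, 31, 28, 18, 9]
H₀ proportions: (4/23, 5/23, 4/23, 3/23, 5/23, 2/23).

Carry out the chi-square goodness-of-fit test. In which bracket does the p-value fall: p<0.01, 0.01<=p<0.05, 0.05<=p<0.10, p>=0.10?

n = 150; E_i = n·p_i = [26.09, 32.61, 26.09, 19.57, 32.61, 13.04]
χ² = (28−26.09)²/26.09 + (36−32.61)²/32.61 + (31−26.09)²/26.09 + (28−19.57)²/19.57 + (18−32.61)²/32.61 + (9−13.04)²/13.04 = 12.8528
df = 5
p-value (upper-tail) = 0.02480
→ bracket: 0.01<=p<0.05

p-value bracket: 0.01<=p<0.05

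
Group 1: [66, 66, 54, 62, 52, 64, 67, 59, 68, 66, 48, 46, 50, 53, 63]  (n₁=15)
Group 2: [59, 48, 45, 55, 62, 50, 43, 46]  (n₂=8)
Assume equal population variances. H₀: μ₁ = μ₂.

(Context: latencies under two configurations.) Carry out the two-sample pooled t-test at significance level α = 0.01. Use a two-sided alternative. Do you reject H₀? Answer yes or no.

reject H₀: no

x̄₁=58.933, s₁=7.667, n₁=15
x̄₂=51.000, s₂=6.928, n₂=8
s_p² = [14·7.667² + 7·6.928²]/21 = 55.1873
SE = √(s_p²·(1/15+1/8)) = 3.2523
t = (58.933−51.000)/3.2523 = 2.4393
df = 21
p-value (two-sided) = 0.02368
At α=0.01: p ≥ α → fail to reject H₀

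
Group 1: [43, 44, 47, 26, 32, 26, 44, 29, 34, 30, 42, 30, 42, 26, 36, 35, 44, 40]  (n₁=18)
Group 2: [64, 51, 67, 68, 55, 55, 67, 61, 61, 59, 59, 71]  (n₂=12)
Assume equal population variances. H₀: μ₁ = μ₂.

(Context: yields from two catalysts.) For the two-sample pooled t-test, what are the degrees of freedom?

df = n₁ + n₂ − 2 = 18 + 12 − 2 = 28

degrees of freedom = 28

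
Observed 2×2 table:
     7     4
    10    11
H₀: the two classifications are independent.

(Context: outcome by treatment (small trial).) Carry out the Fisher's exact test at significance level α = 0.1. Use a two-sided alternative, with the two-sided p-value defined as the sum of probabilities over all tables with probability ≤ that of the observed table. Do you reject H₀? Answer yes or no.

reject H₀: no

Margins: r₁=11, r₂=21, c₁=17, c₂=15, n=32
p_obs = C(11,7)·C(21,10)/C(32,17); sum pmf over tables with pmf ≤ p_obs
p-value (two-sided) = 0.47191
At α=0.1: p ≥ α → fail to reject H₀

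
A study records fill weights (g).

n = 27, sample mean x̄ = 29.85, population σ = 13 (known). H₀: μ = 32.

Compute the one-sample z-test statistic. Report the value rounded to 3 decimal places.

test statistic = -0.859

SE = σ/√n = 13/√27 = 2.5019
z = (x̄−μ₀)/SE = (29.85−32)/2.5019 = -0.8594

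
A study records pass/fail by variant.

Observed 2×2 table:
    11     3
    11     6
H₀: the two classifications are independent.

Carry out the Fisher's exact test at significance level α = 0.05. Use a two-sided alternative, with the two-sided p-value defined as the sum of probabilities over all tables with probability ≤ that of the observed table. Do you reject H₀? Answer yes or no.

reject H₀: no

Margins: r₁=14, r₂=17, c₁=22, c₂=9, n=31
p_obs = C(14,11)·C(17,11)/C(31,22); sum pmf over tables with pmf ≤ p_obs
p-value (two-sided) = 0.45640
At α=0.05: p ≥ α → fail to reject H₀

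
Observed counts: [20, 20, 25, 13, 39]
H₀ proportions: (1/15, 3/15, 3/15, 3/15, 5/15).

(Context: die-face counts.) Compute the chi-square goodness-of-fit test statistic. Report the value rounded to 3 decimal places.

n = 117; E_i = n·p_i = [7.80, 23.40, 23.40, 23.40, 39.00]
χ² = (20−7.80)²/7.80 + (20−23.40)²/23.40 + (25−23.40)²/23.40 + (13−23.40)²/23.40 + (39−39.00)²/39.00 = 24.3077
df = 4

test statistic = 24.308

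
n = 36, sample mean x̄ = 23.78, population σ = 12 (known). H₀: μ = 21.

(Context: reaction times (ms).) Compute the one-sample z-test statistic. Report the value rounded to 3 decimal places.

SE = σ/√n = 12/√36 = 2.0000
z = (x̄−μ₀)/SE = (23.78−21)/2.0000 = 1.3900

test statistic = 1.390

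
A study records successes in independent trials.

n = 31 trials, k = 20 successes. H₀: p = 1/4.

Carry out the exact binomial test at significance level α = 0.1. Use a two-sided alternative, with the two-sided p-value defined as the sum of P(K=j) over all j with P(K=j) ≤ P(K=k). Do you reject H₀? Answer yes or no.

reject H₀: yes

Exact binomial: n=31, k=20, p₀=1/4=0.2500
P(X=j) = C(n,j)·p₀^j·(1−p₀)^(n−j); p = Σ P(X=j) over j with P(X=j) ≤ P(X=20)
p-value (two-sided) = 0.00000
At α=0.1: p < α → reject H₀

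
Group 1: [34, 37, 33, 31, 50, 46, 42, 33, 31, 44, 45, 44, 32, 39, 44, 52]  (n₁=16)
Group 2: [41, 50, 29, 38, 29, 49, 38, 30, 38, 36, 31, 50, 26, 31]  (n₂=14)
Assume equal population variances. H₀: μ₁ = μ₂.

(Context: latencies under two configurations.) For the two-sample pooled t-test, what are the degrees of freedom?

df = n₁ + n₂ − 2 = 16 + 14 − 2 = 28

degrees of freedom = 28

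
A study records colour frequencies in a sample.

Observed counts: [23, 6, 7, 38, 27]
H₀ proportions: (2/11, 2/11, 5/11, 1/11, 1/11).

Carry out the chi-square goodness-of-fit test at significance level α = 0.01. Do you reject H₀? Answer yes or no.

reject H₀: yes

n = 101; E_i = n·p_i = [18.36, 18.36, 45.91, 9.18, 9.18]
χ² = (23−18.36)²/18.36 + (6−18.36)²/18.36 + (7−45.91)²/45.91 + (38−9.18)²/9.18 + (27−9.18)²/9.18 = 167.4980
df = 4
p-value (upper-tail) = 0.00000
At α=0.01: p < α → reject H₀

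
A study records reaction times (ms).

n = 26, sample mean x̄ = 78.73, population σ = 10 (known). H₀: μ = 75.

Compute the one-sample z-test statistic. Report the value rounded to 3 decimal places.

test statistic = 1.902

SE = σ/√n = 10/√26 = 1.9612
z = (x̄−μ₀)/SE = (78.73−75)/1.9612 = 1.9019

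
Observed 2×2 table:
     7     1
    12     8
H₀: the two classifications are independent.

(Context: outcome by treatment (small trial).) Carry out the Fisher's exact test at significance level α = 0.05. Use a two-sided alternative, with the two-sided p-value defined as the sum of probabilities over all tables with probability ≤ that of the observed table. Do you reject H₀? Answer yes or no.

reject H₀: no

Margins: r₁=8, r₂=20, c₁=19, c₂=9, n=28
p_obs = C(8,7)·C(20,12)/C(28,19); sum pmf over tables with pmf ≤ p_obs
p-value (two-sided) = 0.21435
At α=0.05: p ≥ α → fail to reject H₀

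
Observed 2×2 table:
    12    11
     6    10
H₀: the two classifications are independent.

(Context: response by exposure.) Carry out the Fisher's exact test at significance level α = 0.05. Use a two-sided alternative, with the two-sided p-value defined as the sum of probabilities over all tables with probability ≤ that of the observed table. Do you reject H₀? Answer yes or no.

reject H₀: no

Margins: r₁=23, r₂=16, c₁=18, c₂=21, n=39
p_obs = C(23,12)·C(16,6)/C(39,18); sum pmf over tables with pmf ≤ p_obs
p-value (two-sided) = 0.51584
At α=0.05: p ≥ α → fail to reject H₀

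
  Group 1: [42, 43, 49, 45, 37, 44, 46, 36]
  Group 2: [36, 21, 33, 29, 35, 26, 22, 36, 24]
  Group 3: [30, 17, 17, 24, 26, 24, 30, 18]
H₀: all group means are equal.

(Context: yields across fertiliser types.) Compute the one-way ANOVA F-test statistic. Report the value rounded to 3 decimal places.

test statistic = 27.731

Group means [42.75, 29.11, 23.25], grand mean 31.600
SSB = Σnᵢ(x̄ᵢ−x̄)² = 1608.111; SSW = ΣΣ(x−x̄ᵢ)² = 637.889
MSB = 1608.111/2 = 804.0556; MSW = 637.889/22 = 28.9949
F = MSB/MSW = 27.7309
df = (2, 22)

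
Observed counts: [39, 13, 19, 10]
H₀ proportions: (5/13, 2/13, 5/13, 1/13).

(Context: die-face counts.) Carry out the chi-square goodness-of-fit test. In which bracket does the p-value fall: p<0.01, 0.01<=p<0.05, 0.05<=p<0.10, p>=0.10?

p-value bracket: 0.01<=p<0.05

n = 81; E_i = n·p_i = [31.15, 12.46, 31.15, 6.23]
χ² = (39−31.15)²/31.15 + (13−12.46)²/12.46 + (19−31.15)²/31.15 + (10−6.23)²/6.23 = 9.0210
df = 3
p-value (upper-tail) = 0.02901
→ bracket: 0.01<=p<0.05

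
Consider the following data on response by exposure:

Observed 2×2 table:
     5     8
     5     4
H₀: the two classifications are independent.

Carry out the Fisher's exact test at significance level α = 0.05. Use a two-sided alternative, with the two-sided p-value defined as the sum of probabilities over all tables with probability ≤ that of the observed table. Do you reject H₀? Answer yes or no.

Margins: r₁=13, r₂=9, c₁=10, c₂=12, n=22
p_obs = C(13,5)·C(9,5)/C(22,10); sum pmf over tables with pmf ≤ p_obs
p-value (two-sided) = 0.66563
At α=0.05: p ≥ α → fail to reject H₀

reject H₀: no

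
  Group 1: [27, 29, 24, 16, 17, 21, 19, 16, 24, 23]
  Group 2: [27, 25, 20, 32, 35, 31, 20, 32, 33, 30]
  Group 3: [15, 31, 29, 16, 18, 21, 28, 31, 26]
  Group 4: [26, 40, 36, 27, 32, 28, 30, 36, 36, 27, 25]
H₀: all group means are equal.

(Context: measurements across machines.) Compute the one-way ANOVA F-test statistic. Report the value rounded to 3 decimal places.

Group means [21.60, 28.50, 23.89, 31.18], grand mean 26.475
SSB = Σnᵢ(x̄ᵢ−x̄)² = 582.550; SSW = ΣΣ(x−x̄ᵢ)² = 1035.425
MSB = 582.550/3 = 194.1832; MSW = 1035.425/36 = 28.7618
F = MSB/MSW = 6.7514
df = (3, 36)

test statistic = 6.751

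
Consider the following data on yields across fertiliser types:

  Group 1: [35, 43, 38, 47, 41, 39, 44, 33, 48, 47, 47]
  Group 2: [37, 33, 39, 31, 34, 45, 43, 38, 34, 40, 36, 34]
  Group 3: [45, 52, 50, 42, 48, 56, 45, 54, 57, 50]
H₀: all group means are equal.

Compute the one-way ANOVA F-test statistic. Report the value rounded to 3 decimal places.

Group means [42.00, 37.00, 49.90], grand mean 42.576
SSB = Σnᵢ(x̄ᵢ−x̄)² = 913.161; SSW = ΣΣ(x−x̄ᵢ)² = 688.900
MSB = 913.161/2 = 456.5803; MSW = 688.900/30 = 22.9633
F = MSB/MSW = 19.8830
df = (2, 30)

test statistic = 19.883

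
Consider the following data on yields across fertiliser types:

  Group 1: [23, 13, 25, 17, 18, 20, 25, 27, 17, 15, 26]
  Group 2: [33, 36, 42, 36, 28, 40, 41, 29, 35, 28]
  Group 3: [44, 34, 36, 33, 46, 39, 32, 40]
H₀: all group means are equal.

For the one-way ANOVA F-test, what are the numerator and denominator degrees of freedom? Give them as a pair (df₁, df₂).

degrees of freedom = [2, 26]

k = 3 groups, N = 29 total
df = (k−1, N−k) = (3−1, 29−3) = (2, 26)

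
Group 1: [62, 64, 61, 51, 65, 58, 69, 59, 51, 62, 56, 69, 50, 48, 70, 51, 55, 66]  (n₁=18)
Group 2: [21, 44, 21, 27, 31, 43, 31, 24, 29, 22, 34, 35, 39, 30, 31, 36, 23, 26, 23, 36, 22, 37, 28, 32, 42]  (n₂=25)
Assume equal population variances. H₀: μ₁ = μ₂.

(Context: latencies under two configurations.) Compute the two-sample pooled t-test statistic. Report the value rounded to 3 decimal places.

test statistic = 13.010

x̄₁=59.278, s₁=7.160, n₁=18
x̄₂=30.680, s₂=7.075, n₂=25
s_p² = [17·7.160² + 24·7.075²]/41 = 50.5622
SE = √(s_p²·(1/18+1/25)) = 2.1981
t = (59.278−30.680)/2.1981 = 13.0104
df = 41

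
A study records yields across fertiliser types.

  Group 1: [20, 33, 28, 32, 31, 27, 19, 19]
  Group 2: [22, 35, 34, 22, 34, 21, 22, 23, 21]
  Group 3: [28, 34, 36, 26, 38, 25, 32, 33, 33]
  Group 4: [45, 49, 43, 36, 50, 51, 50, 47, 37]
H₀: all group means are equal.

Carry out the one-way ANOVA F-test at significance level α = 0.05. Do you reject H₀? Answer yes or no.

Group means [26.12, 26.00, 31.67, 45.33], grand mean 32.457
SSB = Σnᵢ(x̄ᵢ−x̄)² = 2193.811; SSW = ΣΣ(x−x̄ᵢ)² = 976.875
MSB = 2193.811/3 = 731.2702; MSW = 976.875/31 = 31.5121
F = MSB/MSW = 23.2060
df = (3, 31)
p-value (upper-tail) = 0.00000
At α=0.05: p < α → reject H₀

reject H₀: yes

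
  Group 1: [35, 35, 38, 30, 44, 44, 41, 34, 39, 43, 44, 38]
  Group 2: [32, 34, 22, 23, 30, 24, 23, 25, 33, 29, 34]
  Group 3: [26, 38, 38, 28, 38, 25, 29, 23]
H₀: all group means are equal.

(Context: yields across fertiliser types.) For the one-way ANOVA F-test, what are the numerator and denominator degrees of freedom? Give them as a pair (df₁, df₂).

k = 3 groups, N = 31 total
df = (k−1, N−k) = (3−1, 31−3) = (2, 28)

degrees of freedom = [2, 28]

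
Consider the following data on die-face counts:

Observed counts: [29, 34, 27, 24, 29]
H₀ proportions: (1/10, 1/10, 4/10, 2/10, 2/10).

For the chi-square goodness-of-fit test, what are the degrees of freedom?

df = k − 1 = 5 − 1 = 4

degrees of freedom = 4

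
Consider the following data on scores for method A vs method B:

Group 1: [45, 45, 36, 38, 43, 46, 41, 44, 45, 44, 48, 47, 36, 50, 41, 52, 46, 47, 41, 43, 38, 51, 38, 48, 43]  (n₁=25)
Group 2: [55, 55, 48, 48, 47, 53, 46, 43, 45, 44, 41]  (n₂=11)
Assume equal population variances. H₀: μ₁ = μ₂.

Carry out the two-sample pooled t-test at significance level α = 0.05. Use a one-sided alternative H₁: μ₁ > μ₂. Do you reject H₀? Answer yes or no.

reject H₀: no

x̄₁=43.840, s₁=4.450, n₁=25
x̄₂=47.727, s₂=4.756, n₂=11
s_p² = [24·4.450² + 10·4.756²]/34 = 20.6336
SE = √(s_p²·(1/25+1/11)) = 1.6435
t = (43.840−47.727)/1.6435 = -2.3652
df = 34
p-value (one-sided, H₁ greater) = 0.98807
At α=0.05: p ≥ α → fail to reject H₀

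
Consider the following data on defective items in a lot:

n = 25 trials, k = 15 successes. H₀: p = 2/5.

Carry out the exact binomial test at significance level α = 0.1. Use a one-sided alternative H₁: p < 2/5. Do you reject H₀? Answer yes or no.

Exact binomial: n=25, k=15, p₀=2/5=0.4000
P(X≤15) from Σ C(n,i)·p₀^i·(1−p₀)^(n−i)
p-value (one-sided, H₁ less) = 0.98683
At α=0.1: p ≥ α → fail to reject H₀

reject H₀: no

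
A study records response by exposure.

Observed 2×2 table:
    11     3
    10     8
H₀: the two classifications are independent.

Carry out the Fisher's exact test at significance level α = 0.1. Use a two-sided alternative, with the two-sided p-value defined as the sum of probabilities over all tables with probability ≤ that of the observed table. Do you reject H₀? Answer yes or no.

reject H₀: no

Margins: r₁=14, r₂=18, c₁=21, c₂=11, n=32
p_obs = C(14,11)·C(18,10)/C(32,21); sum pmf over tables with pmf ≤ p_obs
p-value (two-sided) = 0.26564
At α=0.1: p ≥ α → fail to reject H₀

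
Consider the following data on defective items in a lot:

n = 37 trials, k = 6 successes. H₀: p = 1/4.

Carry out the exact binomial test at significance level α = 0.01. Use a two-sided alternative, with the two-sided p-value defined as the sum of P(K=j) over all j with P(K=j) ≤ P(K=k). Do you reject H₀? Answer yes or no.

Exact binomial: n=37, k=6, p₀=1/4=0.2500
P(X=j) = C(n,j)·p₀^j·(1−p₀)^(n−j); p = Σ P(X=j) over j with P(X=j) ≤ P(X=6)
p-value (two-sided) = 0.25808
At α=0.01: p ≥ α → fail to reject H₀

reject H₀: no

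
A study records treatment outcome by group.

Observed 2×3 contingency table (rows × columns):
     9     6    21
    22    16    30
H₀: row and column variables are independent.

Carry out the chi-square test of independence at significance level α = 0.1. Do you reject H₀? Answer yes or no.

reject H₀: no

Row totals [36, 68], col totals [31, 22, 51], n=104
χ² = (9−10.73)²/10.73 + (6−7.62)²/7.62 + (21−17.65)²/17.65 + (22−20.27)²/20.27 + (16−14.38)²/14.38 + (30−33.35)²/33.35 = 1.9210
df = 2
p-value (upper-tail) = 0.38270
At α=0.1: p ≥ α → fail to reject H₀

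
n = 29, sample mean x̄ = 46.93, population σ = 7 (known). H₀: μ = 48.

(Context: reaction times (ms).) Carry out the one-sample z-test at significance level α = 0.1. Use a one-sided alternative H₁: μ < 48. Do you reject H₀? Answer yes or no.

SE = σ/√n = 7/√29 = 1.2999
z = (x̄−μ₀)/SE = (46.93−48)/1.2999 = -0.8232
p-value (one-sided, H₁ less) = 0.20521
At α=0.1: p ≥ α → fail to reject H₀

reject H₀: no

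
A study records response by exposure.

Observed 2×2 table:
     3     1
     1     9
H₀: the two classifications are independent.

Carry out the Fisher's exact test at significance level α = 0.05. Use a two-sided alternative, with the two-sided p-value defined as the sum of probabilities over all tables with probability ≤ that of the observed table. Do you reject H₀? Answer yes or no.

Margins: r₁=4, r₂=10, c₁=4, c₂=10, n=14
p_obs = C(4,3)·C(10,1)/C(14,4); sum pmf over tables with pmf ≤ p_obs
p-value (two-sided) = 0.04096
At α=0.05: p < α → reject H₀

reject H₀: yes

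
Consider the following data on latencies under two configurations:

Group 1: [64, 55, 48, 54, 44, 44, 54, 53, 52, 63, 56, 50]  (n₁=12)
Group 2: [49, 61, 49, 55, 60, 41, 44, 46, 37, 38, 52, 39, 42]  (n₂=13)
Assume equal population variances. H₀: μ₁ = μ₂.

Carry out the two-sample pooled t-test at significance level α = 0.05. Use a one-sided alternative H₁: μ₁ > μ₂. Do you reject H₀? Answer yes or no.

x̄₁=53.083, s₁=6.273, n₁=12
x̄₂=47.154, s₂=8.050, n₂=13
s_p² = [11·6.273² + 12·8.050²]/23 = 52.6352
SE = √(s_p²·(1/12+1/13)) = 2.9043
t = (53.083−47.154)/2.9043 = 2.0416
df = 23
p-value (one-sided, H₁ greater) = 0.02641
At α=0.05: p < α → reject H₀

reject H₀: yes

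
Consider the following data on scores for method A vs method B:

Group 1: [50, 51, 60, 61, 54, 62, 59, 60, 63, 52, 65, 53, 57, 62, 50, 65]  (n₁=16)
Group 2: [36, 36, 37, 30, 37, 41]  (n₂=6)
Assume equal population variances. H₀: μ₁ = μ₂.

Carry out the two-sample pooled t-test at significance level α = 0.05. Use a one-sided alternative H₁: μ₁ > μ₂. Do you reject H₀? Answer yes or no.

x̄₁=57.750, s₁=5.335, n₁=16
x̄₂=36.167, s₂=3.545, n₂=6
s_p² = [15·5.335² + 5·3.545²]/20 = 24.4917
SE = √(s_p²·(1/16+1/6)) = 2.3691
t = (57.750−36.167)/2.3691 = 9.1103
df = 20
p-value (one-sided, H₁ greater) = 0.00000
At α=0.05: p < α → reject H₀

reject H₀: yes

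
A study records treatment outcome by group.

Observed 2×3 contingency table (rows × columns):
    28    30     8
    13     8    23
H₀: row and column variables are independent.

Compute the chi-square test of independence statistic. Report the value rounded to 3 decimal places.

Row totals [66, 44], col totals [41, 38, 31], n=110
χ² = (28−24.60)²/24.60 + (30−22.80)²/22.80 + (8−18.60)²/18.60 + (13−16.40)²/16.40 + (8−15.20)²/15.20 + (23−12.40)²/12.40 = 21.9612
df = 2

test statistic = 21.961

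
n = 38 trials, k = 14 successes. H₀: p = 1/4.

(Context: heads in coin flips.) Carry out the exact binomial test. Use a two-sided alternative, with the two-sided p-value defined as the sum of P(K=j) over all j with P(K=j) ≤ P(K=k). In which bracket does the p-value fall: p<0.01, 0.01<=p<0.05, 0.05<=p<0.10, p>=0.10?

Exact binomial: n=38, k=14, p₀=1/4=0.2500
P(X=j) = C(n,j)·p₀^j·(1−p₀)^(n−j); p = Σ P(X=j) over j with P(X=j) ≤ P(X=14)
p-value (two-sided) = 0.09449
→ bracket: 0.05<=p<0.10

p-value bracket: 0.05<=p<0.10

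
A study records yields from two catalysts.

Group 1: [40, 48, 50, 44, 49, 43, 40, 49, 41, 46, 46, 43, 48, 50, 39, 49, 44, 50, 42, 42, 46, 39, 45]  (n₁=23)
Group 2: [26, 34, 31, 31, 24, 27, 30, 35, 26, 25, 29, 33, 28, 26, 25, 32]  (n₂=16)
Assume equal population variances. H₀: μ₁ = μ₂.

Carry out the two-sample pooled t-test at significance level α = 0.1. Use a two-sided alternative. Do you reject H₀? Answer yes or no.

x̄₁=44.913, s₁=3.753, n₁=23
x̄₂=28.875, s₂=3.500, n₂=16
s_p² = [22·3.753² + 15·3.500²]/37 = 13.3399
SE = √(s_p²·(1/23+1/16)) = 1.1890
t = (44.913−28.875)/1.1890 = 13.4886
df = 37
p-value (two-sided) = 0.00000
At α=0.1: p < α → reject H₀

reject H₀: yes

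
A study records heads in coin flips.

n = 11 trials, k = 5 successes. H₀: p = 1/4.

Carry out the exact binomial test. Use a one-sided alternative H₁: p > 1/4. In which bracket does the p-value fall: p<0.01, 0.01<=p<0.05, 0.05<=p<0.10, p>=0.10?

p-value bracket: p>=0.10

Exact binomial: n=11, k=5, p₀=1/4=0.2500
P(X≥5) from Σ C(n,i)·p₀^i·(1−p₀)^(n−i)
p-value (one-sided, H₁ greater) = 0.11463
→ bracket: p>=0.10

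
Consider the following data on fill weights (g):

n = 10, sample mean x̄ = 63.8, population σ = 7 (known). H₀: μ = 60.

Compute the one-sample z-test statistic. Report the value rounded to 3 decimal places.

SE = σ/√n = 7/√10 = 2.2136
z = (x̄−μ₀)/SE = (63.8−60)/2.2136 = 1.7167

test statistic = 1.717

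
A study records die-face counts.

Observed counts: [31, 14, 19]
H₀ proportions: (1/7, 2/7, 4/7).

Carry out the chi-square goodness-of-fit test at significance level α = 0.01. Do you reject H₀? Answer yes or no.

reject H₀: yes

n = 64; E_i = n·p_i = [9.14, 18.29, 36.57]
χ² = (31−9.14)²/9.14 + (14−18.29)²/18.29 + (19−36.57)²/36.57 = 61.6992
df = 2
p-value (upper-tail) = 0.00000
At α=0.01: p < α → reject H₀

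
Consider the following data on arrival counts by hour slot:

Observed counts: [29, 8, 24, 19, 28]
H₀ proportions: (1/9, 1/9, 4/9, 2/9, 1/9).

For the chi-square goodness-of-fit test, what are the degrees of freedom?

df = k − 1 = 5 − 1 = 4

degrees of freedom = 4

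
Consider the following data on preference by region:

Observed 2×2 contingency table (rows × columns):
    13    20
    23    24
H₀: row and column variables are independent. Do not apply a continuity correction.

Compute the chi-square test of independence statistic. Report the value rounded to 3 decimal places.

test statistic = 0.713

Row totals [33, 47], col totals [36, 44], n=80
χ² = (13−14.85)²/14.85 + (20−18.15)²/18.15 + (23−21.15)²/21.15 + (24−25.85)²/25.85 = 0.7133
df = 1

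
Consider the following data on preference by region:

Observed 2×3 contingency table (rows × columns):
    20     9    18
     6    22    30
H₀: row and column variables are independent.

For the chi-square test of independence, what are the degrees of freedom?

df = (r−1)(c−1) = (2−1)·(3−1) = 2

degrees of freedom = 2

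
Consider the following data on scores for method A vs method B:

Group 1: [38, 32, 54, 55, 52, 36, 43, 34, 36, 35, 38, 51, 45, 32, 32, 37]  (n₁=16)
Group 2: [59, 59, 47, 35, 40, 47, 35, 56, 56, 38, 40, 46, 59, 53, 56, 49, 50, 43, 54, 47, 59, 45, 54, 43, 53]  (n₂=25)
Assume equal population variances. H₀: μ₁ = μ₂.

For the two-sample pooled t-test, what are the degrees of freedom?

degrees of freedom = 39

df = n₁ + n₂ − 2 = 16 + 25 − 2 = 39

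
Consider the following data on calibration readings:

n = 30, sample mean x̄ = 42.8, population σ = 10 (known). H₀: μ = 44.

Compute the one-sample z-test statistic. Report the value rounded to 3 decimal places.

test statistic = -0.657

SE = σ/√n = 10/√30 = 1.8257
z = (x̄−μ₀)/SE = (42.8−44)/1.8257 = -0.6573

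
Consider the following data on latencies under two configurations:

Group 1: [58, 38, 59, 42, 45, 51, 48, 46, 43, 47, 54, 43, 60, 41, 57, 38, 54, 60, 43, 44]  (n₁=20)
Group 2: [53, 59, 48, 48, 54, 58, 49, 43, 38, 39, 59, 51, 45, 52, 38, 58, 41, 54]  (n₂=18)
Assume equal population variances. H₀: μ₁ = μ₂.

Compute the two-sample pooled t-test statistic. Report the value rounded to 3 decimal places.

x̄₁=48.550, s₁=7.451, n₁=20
x̄₂=49.278, s₂=7.274, n₂=18
s_p² = [19·7.451² + 17·7.274²]/36 = 54.2934
SE = √(s_p²·(1/20+1/18)) = 2.3939
t = (48.550−49.278)/2.3939 = -0.3040
df = 36

test statistic = -0.304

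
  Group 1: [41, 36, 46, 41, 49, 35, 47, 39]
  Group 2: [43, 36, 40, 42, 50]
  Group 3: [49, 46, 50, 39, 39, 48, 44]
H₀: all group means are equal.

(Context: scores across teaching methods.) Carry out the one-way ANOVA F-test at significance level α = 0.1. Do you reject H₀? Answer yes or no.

Group means [41.75, 42.20, 45.00], grand mean 43.000
SSB = Σnᵢ(x̄ᵢ−x̄)² = 43.700; SSW = ΣΣ(x−x̄ᵢ)² = 414.300
MSB = 43.700/2 = 21.8500; MSW = 414.300/17 = 24.3706
F = MSB/MSW = 0.8966
df = (2, 17)
p-value (upper-tail) = 0.42640
At α=0.1: p ≥ α → fail to reject H₀

reject H₀: no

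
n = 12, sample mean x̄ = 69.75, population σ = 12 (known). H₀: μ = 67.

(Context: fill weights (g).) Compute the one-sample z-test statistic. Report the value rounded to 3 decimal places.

SE = σ/√n = 12/√12 = 3.4641
z = (x̄−μ₀)/SE = (69.75−67)/3.4641 = 0.7939

test statistic = 0.794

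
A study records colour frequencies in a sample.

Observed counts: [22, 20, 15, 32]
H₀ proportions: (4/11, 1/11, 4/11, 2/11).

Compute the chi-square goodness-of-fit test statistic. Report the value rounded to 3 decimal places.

test statistic = 45.626

n = 89; E_i = n·p_i = [32.36, 8.09, 32.36, 16.18]
χ² = (22−32.36)²/32.36 + (20−8.09)²/8.09 + (15−32.36)²/32.36 + (32−16.18)²/16.18 = 45.6264
df = 3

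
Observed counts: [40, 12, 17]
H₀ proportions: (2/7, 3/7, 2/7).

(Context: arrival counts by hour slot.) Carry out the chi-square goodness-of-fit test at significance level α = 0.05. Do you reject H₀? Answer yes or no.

reject H₀: yes

n = 69; E_i = n·p_i = [19.71, 29.57, 19.71]
χ² = (40−19.71)²/19.71 + (12−29.57)²/29.57 + (17−19.71)²/19.71 = 31.6884
df = 2
p-value (upper-tail) = 0.00000
At α=0.05: p < α → reject H₀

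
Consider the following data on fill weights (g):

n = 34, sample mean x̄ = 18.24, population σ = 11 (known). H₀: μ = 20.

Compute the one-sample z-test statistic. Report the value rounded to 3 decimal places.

SE = σ/√n = 11/√34 = 1.8865
z = (x̄−μ₀)/SE = (18.24−20)/1.8865 = -0.9330

test statistic = -0.933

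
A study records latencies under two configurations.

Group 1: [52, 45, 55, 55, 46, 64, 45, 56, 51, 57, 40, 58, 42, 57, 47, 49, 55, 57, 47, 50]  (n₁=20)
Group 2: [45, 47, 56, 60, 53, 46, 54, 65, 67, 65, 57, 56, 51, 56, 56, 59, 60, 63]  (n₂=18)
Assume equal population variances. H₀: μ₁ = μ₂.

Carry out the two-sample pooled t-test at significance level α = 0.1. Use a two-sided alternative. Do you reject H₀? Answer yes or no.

x̄₁=51.400, s₁=6.210, n₁=20
x̄₂=56.444, s₂=6.465, n₂=18
s_p² = [19·6.210² + 17·6.465²]/36 = 40.0901
SE = √(s_p²·(1/20+1/18)) = 2.0571
t = (51.400−56.444)/2.0571 = -2.4522
df = 36
p-value (two-sided) = 0.01918
At α=0.1: p < α → reject H₀

reject H₀: yes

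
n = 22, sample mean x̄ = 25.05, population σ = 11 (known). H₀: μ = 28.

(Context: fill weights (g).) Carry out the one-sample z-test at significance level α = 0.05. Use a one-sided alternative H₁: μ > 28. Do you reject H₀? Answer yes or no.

reject H₀: no

SE = σ/√n = 11/√22 = 2.3452
z = (x̄−μ₀)/SE = (25.05−28)/2.3452 = -1.2579
p-value (one-sided, H₁ greater) = 0.89578
At α=0.05: p ≥ α → fail to reject H₀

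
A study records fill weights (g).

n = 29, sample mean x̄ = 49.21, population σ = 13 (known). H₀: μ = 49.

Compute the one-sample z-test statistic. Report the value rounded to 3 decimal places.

test statistic = 0.087

SE = σ/√n = 13/√29 = 2.4140
z = (x̄−μ₀)/SE = (49.21−49)/2.4140 = 0.0870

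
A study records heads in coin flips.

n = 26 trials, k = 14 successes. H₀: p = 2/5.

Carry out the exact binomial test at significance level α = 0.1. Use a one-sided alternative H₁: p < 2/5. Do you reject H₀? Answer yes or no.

Exact binomial: n=26, k=14, p₀=2/5=0.4000
P(X≤14) from Σ C(n,i)·p₀^i·(1−p₀)^(n−i)
p-value (one-sided, H₁ less) = 0.94824
At α=0.1: p ≥ α → fail to reject H₀

reject H₀: no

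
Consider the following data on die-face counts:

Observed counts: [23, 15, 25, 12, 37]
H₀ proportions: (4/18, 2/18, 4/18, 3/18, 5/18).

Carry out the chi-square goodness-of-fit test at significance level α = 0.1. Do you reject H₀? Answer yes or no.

n = 112; E_i = n·p_i = [24.89, 12.44, 24.89, 18.67, 31.11]
χ² = (23−24.89)²/24.89 + (15−12.44)²/12.44 + (25−24.89)²/24.89 + (12−18.67)²/18.67 + (37−31.11)²/31.11 = 4.1643
df = 4
p-value (upper-tail) = 0.38423
At α=0.1: p ≥ α → fail to reject H₀

reject H₀: no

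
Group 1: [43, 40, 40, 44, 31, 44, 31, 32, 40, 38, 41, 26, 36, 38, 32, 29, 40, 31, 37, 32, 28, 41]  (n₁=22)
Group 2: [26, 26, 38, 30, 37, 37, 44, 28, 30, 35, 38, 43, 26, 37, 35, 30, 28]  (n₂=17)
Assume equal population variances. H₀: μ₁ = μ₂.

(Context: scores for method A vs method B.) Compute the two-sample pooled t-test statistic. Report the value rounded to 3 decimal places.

test statistic = 1.467

x̄₁=36.091, s₁=5.502, n₁=22
x̄₂=33.412, s₂=5.853, n₂=17
s_p² = [21·5.502² + 16·5.853²]/37 = 31.9983
SE = √(s_p²·(1/22+1/17)) = 1.8267
t = (36.091−33.412)/1.8267 = 1.4667
df = 37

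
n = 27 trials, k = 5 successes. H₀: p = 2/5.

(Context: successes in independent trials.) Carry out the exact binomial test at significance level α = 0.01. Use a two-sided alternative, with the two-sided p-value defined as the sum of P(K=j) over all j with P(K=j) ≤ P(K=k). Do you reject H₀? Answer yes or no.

reject H₀: no

Exact binomial: n=27, k=5, p₀=2/5=0.4000
P(X=j) = C(n,j)·p₀^j·(1−p₀)^(n−j); p = Σ P(X=j) over j with P(X=j) ≤ P(X=5)
p-value (two-sided) = 0.02888
At α=0.01: p ≥ α → fail to reject H₀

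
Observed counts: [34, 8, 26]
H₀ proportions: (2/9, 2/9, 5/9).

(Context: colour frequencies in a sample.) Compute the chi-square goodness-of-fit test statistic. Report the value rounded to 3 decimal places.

test statistic = 30.629

n = 68; E_i = n·p_i = [15.11, 15.11, 37.78]
χ² = (34−15.11)²/15.11 + (8−15.11)²/15.11 + (26−37.78)²/37.78 = 30.6294
df = 2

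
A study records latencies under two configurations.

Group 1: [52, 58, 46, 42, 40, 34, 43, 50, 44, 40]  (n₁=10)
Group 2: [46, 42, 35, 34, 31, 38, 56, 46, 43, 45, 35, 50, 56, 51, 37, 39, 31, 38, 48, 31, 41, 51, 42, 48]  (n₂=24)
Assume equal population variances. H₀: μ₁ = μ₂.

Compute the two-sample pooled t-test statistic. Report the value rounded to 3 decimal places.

test statistic = 0.952

x̄₁=44.900, s₁=6.903, n₁=10
x̄₂=42.250, s₂=7.583, n₂=24
s_p² = [9·6.903² + 23·7.583²]/32 = 54.7313
SE = √(s_p²·(1/10+1/24)) = 2.7845
t = (44.900−42.250)/2.7845 = 0.9517
df = 32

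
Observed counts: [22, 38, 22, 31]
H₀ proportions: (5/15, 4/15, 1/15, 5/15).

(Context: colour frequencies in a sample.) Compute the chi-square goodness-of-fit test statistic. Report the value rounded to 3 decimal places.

test statistic = 37.531

n = 113; E_i = n·p_i = [37.67, 30.13, 7.53, 37.67]
χ² = (22−37.67)²/37.67 + (38−30.13)²/30.13 + (22−7.53)²/7.53 + (31−37.67)²/37.67 = 37.5310
df = 3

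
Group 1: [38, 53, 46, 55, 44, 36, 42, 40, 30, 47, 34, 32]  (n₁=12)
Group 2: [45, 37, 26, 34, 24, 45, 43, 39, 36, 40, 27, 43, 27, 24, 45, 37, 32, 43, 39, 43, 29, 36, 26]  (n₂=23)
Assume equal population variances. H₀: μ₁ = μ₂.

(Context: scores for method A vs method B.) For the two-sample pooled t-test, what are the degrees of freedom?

df = n₁ + n₂ − 2 = 12 + 23 − 2 = 33

degrees of freedom = 33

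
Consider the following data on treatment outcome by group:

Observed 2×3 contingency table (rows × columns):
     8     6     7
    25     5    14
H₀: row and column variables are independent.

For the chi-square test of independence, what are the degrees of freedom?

df = (r−1)(c−1) = (2−1)·(3−1) = 2

degrees of freedom = 2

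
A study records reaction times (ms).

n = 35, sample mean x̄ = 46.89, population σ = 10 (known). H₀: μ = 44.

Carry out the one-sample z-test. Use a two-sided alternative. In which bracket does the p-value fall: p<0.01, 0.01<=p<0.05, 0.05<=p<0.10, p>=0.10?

SE = σ/√n = 10/√35 = 1.6903
z = (x̄−μ₀)/SE = (46.89−44)/1.6903 = 1.7097
p-value (two-sided) = 0.08731
→ bracket: 0.05<=p<0.10

p-value bracket: 0.05<=p<0.10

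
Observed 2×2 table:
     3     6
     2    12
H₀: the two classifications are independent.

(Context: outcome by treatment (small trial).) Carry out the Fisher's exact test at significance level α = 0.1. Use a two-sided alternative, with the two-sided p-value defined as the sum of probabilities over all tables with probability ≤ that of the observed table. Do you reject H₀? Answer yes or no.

reject H₀: no

Margins: r₁=9, r₂=14, c₁=5, c₂=18, n=23
p_obs = C(9,3)·C(14,2)/C(23,5); sum pmf over tables with pmf ≤ p_obs
p-value (two-sided) = 0.34283
At α=0.1: p ≥ α → fail to reject H₀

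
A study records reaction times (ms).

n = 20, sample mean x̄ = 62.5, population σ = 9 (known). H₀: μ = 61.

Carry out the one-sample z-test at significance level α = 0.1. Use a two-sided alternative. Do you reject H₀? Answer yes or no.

SE = σ/√n = 9/√20 = 2.0125
z = (x̄−μ₀)/SE = (62.5−61)/2.0125 = 0.7454
p-value (two-sided) = 0.45606
At α=0.1: p ≥ α → fail to reject H₀

reject H₀: no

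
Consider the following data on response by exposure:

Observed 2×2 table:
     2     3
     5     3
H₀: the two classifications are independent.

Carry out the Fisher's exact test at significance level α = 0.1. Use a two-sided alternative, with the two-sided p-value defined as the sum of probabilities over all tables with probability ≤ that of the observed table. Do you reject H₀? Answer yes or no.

Margins: r₁=5, r₂=8, c₁=7, c₂=6, n=13
p_obs = C(5,2)·C(8,5)/C(13,7); sum pmf over tables with pmf ≤ p_obs
p-value (two-sided) = 0.59207
At α=0.1: p ≥ α → fail to reject H₀

reject H₀: no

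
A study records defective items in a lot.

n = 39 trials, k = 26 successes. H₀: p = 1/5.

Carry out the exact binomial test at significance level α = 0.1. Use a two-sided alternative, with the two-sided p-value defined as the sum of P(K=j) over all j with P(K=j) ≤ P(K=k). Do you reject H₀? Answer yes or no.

Exact binomial: n=39, k=26, p₀=1/5=0.2000
P(X=j) = C(n,j)·p₀^j·(1−p₀)^(n−j); p = Σ P(X=j) over j with P(X=j) ≤ P(X=26)
p-value (two-sided) = 0.00000
At α=0.1: p < α → reject H₀

reject H₀: yes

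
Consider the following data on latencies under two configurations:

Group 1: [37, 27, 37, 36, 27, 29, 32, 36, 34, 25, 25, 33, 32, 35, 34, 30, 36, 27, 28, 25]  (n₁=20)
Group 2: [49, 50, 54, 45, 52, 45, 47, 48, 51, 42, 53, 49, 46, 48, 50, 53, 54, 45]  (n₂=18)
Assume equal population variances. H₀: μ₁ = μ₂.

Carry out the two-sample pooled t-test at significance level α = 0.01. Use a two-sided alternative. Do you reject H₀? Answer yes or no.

x̄₁=31.250, s₁=4.327, n₁=20
x̄₂=48.944, s₂=3.506, n₂=18
s_p² = [19·4.327² + 17·3.506²]/36 = 15.6860
SE = √(s_p²·(1/20+1/18)) = 1.2868
t = (31.250−48.944)/1.2868 = -13.7512
df = 36
p-value (two-sided) = 0.00000
At α=0.01: p < α → reject H₀

reject H₀: yes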